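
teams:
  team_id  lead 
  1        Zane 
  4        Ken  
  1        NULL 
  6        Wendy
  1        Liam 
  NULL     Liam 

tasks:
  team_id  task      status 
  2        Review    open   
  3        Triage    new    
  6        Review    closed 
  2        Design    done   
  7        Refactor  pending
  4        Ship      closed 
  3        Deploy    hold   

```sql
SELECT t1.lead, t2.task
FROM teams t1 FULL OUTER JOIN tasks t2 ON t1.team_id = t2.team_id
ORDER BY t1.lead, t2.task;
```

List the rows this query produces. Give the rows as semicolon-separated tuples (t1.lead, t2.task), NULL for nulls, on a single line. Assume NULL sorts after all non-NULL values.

(Ken, Ship); (Liam, NULL); (Liam, NULL); (Wendy, Review); (Zane, NULL); (NULL, Deploy); (NULL, Design); (NULL, Refactor); (NULL, Review); (NULL, Triage); (NULL, NULL)

FULL OUTER JOIN keeps every row from both sides; unmatched rows get NULL for the other side's columns.
Matching on t1.team_id = t2.team_id. A NULL in a compared column never satisfies the condition.
- team_id=1: no t2 row matches, row kept with t2 columns NULL.
- team_id=4: 1 matching t2 row(s), so 1 row(s) emitted.
- team_id=1: no t2 row matches, row kept with t2 columns NULL.
- team_id=6: 1 matching t2 row(s), so 1 row(s) emitted.
- team_id=1: no t2 row matches, row kept with t2 columns NULL.
- team_id=NULL: no t2 row matches, row kept with t2 columns NULL.
- plus 5 unmatched t2 row(s), each kept with NULL t1 columns.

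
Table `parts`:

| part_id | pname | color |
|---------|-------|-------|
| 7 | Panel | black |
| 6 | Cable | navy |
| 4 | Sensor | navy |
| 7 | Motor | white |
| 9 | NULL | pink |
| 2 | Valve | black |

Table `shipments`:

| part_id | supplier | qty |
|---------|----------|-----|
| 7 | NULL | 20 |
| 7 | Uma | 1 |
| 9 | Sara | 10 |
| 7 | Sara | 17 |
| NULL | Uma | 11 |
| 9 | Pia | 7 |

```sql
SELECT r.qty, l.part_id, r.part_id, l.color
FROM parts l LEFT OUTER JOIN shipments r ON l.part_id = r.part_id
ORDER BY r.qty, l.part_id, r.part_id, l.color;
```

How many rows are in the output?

LEFT JOIN keeps every row from `parts`; unmatched rows get NULL for `shipments`'s columns.
Matching on l.part_id = r.part_id. A NULL in a compared column never satisfies the condition.
Matched pairs: 8; unmatched l rows kept: 3.
Total: 8 matched + 3 padded = 11 rows.

11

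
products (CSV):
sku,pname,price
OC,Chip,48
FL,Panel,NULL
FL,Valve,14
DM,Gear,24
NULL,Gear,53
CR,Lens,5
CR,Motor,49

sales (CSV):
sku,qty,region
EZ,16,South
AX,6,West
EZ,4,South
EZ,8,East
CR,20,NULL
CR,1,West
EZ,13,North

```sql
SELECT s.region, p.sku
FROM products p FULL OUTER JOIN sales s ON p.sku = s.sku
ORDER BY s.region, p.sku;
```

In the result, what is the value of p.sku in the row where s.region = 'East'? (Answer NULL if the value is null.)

NULL

FULL OUTER JOIN keeps every row from both sides; unmatched rows get NULL for the other side's columns.
Matching on p.sku = s.sku. A NULL in a compared column never satisfies the condition.
- p[0] sku=OC → no match; kept with NULLs on the s side.
- p[1] sku=FL → no match; kept with NULLs on the s side.
- p[2] sku=FL → no match; kept with NULLs on the s side.
- p[3] sku=DM → no match; kept with NULLs on the s side.
- p[4] sku=NULL → no match; kept with NULLs on the s side.
- p[5] sku=CR → 2 match(es) in s → 2 row(s).
- p[6] sku=CR → 2 match(es) in s → 2 row(s).
- 5 row(s) from s found no p partner → padded with NULL.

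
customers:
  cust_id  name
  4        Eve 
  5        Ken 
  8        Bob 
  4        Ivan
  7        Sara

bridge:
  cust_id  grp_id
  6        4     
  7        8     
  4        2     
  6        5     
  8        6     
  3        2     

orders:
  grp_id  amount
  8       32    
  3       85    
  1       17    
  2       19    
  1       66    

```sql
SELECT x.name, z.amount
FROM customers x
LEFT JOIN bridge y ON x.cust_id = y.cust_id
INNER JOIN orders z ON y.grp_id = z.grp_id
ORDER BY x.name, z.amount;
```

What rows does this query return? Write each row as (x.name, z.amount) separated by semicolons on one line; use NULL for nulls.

Step 1 — x LEFT JOIN y on cust_id → 5 row(s).
Then INNER JOIN `orders z` on grp_id: keep only rows whose y.grp_id appears in z.

(Eve, 19); (Ivan, 19); (Sara, 32)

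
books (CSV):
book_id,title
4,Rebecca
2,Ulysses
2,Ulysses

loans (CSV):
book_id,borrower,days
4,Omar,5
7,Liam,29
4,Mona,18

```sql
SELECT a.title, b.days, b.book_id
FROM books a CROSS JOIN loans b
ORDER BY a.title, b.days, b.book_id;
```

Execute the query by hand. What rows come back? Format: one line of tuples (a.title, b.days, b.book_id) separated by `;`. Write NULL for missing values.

(Rebecca, 5, 4); (Rebecca, 18, 4); (Rebecca, 29, 7); (Ulysses, 5, 4); (Ulysses, 5, 4); (Ulysses, 18, 4); (Ulysses, 18, 4); (Ulysses, 29, 7); (Ulysses, 29, 7)

CROSS JOIN pairs every row of `books` with every row of `loans`: 3 × 3 = 9 rows.
After projecting and ordering:
a.title | b.days | b.book_id
Rebecca | 5 | 4
Rebecca | 18 | 4
Rebecca | 29 | 7
Ulysses | 5 | 4
Ulysses | 5 | 4
Ulysses | 18 | 4
Ulysses | 18 | 4
Ulysses | 29 | 7
Ulysses | 29 | 7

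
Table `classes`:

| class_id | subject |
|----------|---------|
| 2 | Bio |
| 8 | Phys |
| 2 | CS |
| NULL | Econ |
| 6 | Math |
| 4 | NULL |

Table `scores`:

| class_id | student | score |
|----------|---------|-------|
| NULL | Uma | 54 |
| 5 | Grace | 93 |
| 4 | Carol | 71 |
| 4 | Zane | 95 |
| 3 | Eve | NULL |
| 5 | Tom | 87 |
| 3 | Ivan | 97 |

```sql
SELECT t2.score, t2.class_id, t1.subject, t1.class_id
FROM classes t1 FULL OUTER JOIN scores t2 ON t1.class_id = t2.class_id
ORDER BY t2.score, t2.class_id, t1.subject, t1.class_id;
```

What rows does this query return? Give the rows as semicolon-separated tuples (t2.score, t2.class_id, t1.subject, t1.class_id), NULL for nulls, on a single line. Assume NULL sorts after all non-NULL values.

(54, NULL, NULL, NULL); (71, 4, NULL, 4); (87, 5, NULL, NULL); (93, 5, NULL, NULL); (95, 4, NULL, 4); (97, 3, NULL, NULL); (NULL, 3, NULL, NULL); (NULL, NULL, Bio, 2); (NULL, NULL, CS, 2); (NULL, NULL, Econ, NULL); (NULL, NULL, Math, 6); (NULL, NULL, Phys, 8)

FULL OUTER JOIN keeps every row from both sides; unmatched rows get NULL for the other side's columns.
Matching on t1.class_id = t2.class_id. A NULL in a compared column never satisfies the condition.
Matched pairs: 2; unmatched t1 rows kept: 5; unmatched t2 rows kept: 5.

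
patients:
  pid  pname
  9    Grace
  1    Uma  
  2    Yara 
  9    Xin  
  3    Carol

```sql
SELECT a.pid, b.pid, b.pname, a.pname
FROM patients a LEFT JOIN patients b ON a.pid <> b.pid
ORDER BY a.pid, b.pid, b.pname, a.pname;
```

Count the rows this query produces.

LEFT JOIN keeps every row from `patients a`; unmatched rows get NULL for `patients b`'s columns.
Matching on a.pid <> b.pid.
- pid=9: 3 matching b row(s), so 3 row(s) emitted.
- pid=1: 4 matching b row(s), so 4 row(s) emitted.
- pid=2: 4 matching b row(s), so 4 row(s) emitted.
- pid=9: 3 matching b row(s), so 3 row(s) emitted.
- pid=3: 4 matching b row(s), so 4 row(s) emitted.
Total: 18 rows.

18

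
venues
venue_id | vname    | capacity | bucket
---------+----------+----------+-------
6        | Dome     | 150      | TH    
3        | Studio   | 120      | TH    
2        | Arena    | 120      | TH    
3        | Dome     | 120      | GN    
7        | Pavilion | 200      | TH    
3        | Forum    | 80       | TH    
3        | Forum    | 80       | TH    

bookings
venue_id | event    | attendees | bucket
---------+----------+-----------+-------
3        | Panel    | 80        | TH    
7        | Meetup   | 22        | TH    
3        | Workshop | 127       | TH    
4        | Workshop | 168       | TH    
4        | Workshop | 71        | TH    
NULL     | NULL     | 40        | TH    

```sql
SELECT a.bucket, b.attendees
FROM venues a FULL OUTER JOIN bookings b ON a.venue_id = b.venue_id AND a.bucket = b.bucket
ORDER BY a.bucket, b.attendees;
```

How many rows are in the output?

FULL OUTER JOIN keeps every row from both sides; unmatched rows get NULL for the other side's columns.
Matching on a.venue_id = b.venue_id AND a.bucket = b.bucket. A NULL in a compared column never satisfies the condition.
- a (venue_id=6, bucket=TH) has no partner → padded with NULL.
- a (venue_id=3, bucket=TH) pairs with 2 row(s) of b.
- a (venue_id=2, bucket=TH) has no partner → padded with NULL.
- a (venue_id=3, bucket=GN) has no partner → padded with NULL.
- a (venue_id=7, bucket=TH) pairs with 1 row(s) of b.
- a (venue_id=3, bucket=TH) pairs with 2 row(s) of b.
- a (venue_id=3, bucket=TH) pairs with 2 row(s) of b.
- 3 b row(s) had no a match → kept, a columns NULL.
Total: 7 matched + 6 padded = 13 rows.

13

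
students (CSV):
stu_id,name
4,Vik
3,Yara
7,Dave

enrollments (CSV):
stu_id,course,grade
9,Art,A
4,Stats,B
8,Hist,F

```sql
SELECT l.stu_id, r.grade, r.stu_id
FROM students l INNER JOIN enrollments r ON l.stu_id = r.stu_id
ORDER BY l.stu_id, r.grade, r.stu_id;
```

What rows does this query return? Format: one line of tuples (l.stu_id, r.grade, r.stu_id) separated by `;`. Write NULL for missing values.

(4, B, 4)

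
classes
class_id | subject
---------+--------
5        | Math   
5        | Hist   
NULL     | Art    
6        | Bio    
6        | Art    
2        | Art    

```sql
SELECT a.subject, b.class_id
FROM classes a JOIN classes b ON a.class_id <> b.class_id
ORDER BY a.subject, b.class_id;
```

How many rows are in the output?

16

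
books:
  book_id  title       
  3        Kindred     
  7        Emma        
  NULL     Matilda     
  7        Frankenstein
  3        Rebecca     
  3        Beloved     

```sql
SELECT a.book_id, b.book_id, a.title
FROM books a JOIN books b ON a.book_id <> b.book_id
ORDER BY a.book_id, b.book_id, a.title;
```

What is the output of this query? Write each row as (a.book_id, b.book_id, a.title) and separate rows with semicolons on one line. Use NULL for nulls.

INNER JOIN keeps only pairs where the ON condition holds.
Matching on a.book_id <> b.book_id. A NULL in a compared column never satisfies the condition.
Matched pairs: 12.

(3, 7, Beloved); (3, 7, Beloved); (3, 7, Kindred); (3, 7, Kindred); (3, 7, Rebecca); (3, 7, Rebecca); (7, 3, Emma); (7, 3, Emma); (7, 3, Emma); (7, 3, Frankenstein); (7, 3, Frankenstein); (7, 3, Frankenstein)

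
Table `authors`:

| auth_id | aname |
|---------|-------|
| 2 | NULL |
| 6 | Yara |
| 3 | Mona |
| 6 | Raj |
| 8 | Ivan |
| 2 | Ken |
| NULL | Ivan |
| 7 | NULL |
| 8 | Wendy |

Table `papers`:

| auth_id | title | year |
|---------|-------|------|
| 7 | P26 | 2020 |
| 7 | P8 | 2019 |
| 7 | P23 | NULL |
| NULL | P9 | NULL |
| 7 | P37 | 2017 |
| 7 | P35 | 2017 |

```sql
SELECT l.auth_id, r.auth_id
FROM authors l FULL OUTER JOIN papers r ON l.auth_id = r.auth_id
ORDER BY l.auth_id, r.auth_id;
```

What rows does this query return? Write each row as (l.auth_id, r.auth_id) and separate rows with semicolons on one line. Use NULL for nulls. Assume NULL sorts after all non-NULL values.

FULL OUTER JOIN keeps every row from both sides; unmatched rows get NULL for the other side's columns.
Matching on l.auth_id = r.auth_id. A NULL in a compared column never satisfies the condition.
- l (auth_id=2) has no partner → padded with NULL.
- l (auth_id=6) has no partner → padded with NULL.
- l (auth_id=3) has no partner → padded with NULL.
- l (auth_id=6) has no partner → padded with NULL.
- l (auth_id=8) has no partner → padded with NULL.
- l (auth_id=2) has no partner → padded with NULL.
- l (auth_id=NULL) has no partner → padded with NULL.
- l (auth_id=7) pairs with 5 row(s) of r.
- l (auth_id=8) has no partner → padded with NULL.
- plus 1 unmatched r row(s), each kept with NULL l columns.

(2, NULL); (2, NULL); (3, NULL); (6, NULL); (6, NULL); (7, 7); (7, 7); (7, 7); (7, 7); (7, 7); (8, NULL); (8, NULL); (NULL, NULL); (NULL, NULL)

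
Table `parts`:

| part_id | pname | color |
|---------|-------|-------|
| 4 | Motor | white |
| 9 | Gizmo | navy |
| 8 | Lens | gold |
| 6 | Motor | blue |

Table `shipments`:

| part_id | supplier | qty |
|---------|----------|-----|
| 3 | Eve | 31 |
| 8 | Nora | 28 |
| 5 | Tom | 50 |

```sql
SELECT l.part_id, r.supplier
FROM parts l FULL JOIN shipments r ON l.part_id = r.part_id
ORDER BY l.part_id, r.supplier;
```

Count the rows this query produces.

6

FULL OUTER JOIN keeps every row from both sides; unmatched rows get NULL for the other side's columns.
Matching on l.part_id = r.part_id.
- l row (part_id=4): no match → kept, r columns NULL.
- l row (part_id=9): no match → kept, r columns NULL.
- l row (part_id=8): matches 1 r row(s) → 1 output row(s).
- l row (part_id=6): no match → kept, r columns NULL.
- plus 2 unmatched r row(s), each kept with NULL l columns.
Total: 1 matched + 5 padded = 6 rows.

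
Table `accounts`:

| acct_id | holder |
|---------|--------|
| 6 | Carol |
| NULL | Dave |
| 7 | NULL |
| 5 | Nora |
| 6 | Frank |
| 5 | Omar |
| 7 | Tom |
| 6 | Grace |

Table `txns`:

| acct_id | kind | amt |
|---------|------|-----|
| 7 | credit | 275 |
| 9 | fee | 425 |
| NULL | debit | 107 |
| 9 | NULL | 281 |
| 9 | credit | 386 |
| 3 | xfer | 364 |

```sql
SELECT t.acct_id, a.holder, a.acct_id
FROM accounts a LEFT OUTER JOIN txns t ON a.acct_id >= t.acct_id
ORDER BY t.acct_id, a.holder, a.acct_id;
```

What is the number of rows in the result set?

10

LEFT JOIN keeps every row from `accounts`; unmatched rows get NULL for `txns`'s columns.
Matching on a.acct_id >= t.acct_id. A NULL in a compared column never satisfies the condition.
- a row (acct_id=6): matches 1 t row(s) → 1 output row(s).
- a row (acct_id=NULL): no match → kept, t columns NULL.
- a row (acct_id=7): matches 2 t row(s) → 2 output row(s).
- a row (acct_id=5): matches 1 t row(s) → 1 output row(s).
- a row (acct_id=6): matches 1 t row(s) → 1 output row(s).
- a row (acct_id=5): matches 1 t row(s) → 1 output row(s).
- a row (acct_id=7): matches 2 t row(s) → 2 output row(s).
- a row (acct_id=6): matches 1 t row(s) → 1 output row(s).
Total: 9 matched + 1 padded = 10 rows.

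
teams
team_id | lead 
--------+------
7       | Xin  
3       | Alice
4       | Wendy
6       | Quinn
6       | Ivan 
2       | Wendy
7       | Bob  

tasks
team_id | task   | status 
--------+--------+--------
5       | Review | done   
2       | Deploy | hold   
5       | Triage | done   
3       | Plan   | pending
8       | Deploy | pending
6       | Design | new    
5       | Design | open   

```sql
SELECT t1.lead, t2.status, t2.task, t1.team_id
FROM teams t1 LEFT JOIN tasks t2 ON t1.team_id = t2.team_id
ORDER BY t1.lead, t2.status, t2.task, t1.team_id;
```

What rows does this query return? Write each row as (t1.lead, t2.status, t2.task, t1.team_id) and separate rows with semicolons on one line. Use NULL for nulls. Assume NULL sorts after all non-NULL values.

(Alice, pending, Plan, 3); (Bob, NULL, NULL, 7); (Ivan, new, Design, 6); (Quinn, new, Design, 6); (Wendy, hold, Deploy, 2); (Wendy, NULL, NULL, 4); (Xin, NULL, NULL, 7)

LEFT JOIN keeps every row from `teams`; unmatched rows get NULL for `tasks`'s columns.
Matching on t1.team_id = t2.team_id.
Matched pairs: 4; unmatched t1 rows kept: 3.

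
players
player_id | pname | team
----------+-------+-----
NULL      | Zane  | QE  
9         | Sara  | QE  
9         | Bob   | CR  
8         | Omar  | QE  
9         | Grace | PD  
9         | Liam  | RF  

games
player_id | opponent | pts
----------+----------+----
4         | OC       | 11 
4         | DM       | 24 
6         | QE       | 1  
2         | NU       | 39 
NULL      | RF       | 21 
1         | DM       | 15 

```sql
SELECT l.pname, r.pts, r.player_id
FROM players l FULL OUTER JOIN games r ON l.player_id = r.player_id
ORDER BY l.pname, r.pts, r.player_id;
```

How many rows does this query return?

12

FULL OUTER JOIN keeps every row from both sides; unmatched rows get NULL for the other side's columns.
Matching on l.player_id = r.player_id. A NULL in a compared column never satisfies the condition.
- player_id=NULL: no r row matches, row kept with r columns NULL.
- player_id=9: no r row matches, row kept with r columns NULL.
- player_id=9: no r row matches, row kept with r columns NULL.
- player_id=8: no r row matches, row kept with r columns NULL.
- player_id=9: no r row matches, row kept with r columns NULL.
- player_id=9: no r row matches, row kept with r columns NULL.
- 6 r row(s) had no l match → kept, l columns NULL.
Total: 0 matched + 12 padded = 12 rows.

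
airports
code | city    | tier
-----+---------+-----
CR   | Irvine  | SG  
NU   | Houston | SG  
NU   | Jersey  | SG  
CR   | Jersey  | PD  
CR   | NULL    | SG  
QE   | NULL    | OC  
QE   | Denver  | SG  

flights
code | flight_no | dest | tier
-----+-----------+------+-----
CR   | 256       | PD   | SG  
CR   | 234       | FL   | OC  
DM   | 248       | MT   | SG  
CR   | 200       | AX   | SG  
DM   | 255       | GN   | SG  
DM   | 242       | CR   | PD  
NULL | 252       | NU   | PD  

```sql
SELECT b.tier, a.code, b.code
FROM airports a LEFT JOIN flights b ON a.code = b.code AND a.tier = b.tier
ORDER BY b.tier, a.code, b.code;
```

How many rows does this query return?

LEFT JOIN keeps every row from `airports`; unmatched rows get NULL for `flights`'s columns.
Matching on a.code = b.code AND a.tier = b.tier. A NULL in a compared column never satisfies the condition.
Matched pairs: 4; unmatched a rows kept: 5.
Total: 4 matched + 5 padded = 9 rows.

9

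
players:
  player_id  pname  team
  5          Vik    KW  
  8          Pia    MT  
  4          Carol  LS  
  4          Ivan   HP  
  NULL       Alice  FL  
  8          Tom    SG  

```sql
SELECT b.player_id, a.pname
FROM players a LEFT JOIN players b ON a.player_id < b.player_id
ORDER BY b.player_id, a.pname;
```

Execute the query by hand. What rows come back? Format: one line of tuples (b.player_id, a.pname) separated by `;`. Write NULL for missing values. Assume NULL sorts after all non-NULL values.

(5, Carol); (5, Ivan); (8, Carol); (8, Carol); (8, Ivan); (8, Ivan); (8, Vik); (8, Vik); (NULL, Alice); (NULL, Pia); (NULL, Tom)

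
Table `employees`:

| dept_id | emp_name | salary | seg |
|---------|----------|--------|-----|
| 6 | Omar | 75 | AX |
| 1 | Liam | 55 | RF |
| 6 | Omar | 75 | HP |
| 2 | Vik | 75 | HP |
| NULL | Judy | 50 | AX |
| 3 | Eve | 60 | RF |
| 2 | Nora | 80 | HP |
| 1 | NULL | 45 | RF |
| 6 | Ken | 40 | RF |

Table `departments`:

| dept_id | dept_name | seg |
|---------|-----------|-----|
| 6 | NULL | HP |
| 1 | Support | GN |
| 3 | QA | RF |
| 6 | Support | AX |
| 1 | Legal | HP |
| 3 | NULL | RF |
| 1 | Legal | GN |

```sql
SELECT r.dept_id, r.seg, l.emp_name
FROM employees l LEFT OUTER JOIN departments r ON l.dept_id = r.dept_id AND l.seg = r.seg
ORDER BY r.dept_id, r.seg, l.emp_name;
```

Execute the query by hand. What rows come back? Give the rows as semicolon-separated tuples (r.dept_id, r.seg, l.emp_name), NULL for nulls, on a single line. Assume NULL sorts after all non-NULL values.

LEFT JOIN keeps every row from `employees`; unmatched rows get NULL for `departments`'s columns.
Matching on l.dept_id = r.dept_id AND l.seg = r.seg. A NULL in a compared column never satisfies the condition.
- l (dept_id=6, seg=AX) pairs with 1 row(s) of r.
- l (dept_id=1, seg=RF) has no partner → padded with NULL.
- l (dept_id=6, seg=HP) pairs with 1 row(s) of r.
- l (dept_id=2, seg=HP) has no partner → padded with NULL.
- l (dept_id=NULL, seg=AX) has no partner → padded with NULL.
- l (dept_id=3, seg=RF) pairs with 2 row(s) of r.
- l (dept_id=2, seg=HP) has no partner → padded with NULL.
- l (dept_id=1, seg=RF) has no partner → padded with NULL.
- l (dept_id=6, seg=RF) has no partner → padded with NULL.
After projecting and ordering:
r.dept_id | r.seg | l.emp_name
3 | RF | Eve
3 | RF | Eve
6 | AX | Omar
6 | HP | Omar
NULL | NULL | Judy
NULL | NULL | Ken
NULL | NULL | Liam
NULL | NULL | Nora
NULL | NULL | Vik
NULL | NULL | NULL

(3, RF, Eve); (3, RF, Eve); (6, AX, Omar); (6, HP, Omar); (NULL, NULL, Judy); (NULL, NULL, Ken); (NULL, NULL, Liam); (NULL, NULL, Nora); (NULL, NULL, Vik); (NULL, NULL, NULL)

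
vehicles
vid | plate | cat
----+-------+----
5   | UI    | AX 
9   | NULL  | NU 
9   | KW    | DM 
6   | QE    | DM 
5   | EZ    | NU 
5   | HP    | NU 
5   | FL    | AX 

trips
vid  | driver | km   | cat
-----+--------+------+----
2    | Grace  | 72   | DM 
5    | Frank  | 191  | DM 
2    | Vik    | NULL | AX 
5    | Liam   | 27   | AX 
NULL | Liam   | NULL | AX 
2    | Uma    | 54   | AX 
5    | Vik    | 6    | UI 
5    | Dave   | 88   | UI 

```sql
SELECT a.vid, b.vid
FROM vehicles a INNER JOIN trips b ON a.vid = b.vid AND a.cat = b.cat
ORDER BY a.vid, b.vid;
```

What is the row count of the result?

INNER JOIN keeps only pairs where the ON condition holds.
Matching on a.vid = b.vid AND a.cat = b.cat. A NULL in a compared column never satisfies the condition.
- a[0] vid=5, cat=AX → 1 match(es) in b → 1 row(s).
- a[1] vid=9, cat=NU → no match; dropped.
- a[2] vid=9, cat=DM → no match; dropped.
- a[3] vid=6, cat=DM → no match; dropped.
- a[4] vid=5, cat=NU → no match; dropped.
- a[5] vid=5, cat=NU → no match; dropped.
- a[6] vid=5, cat=AX → 1 match(es) in b → 1 row(s).
Total: 2 rows.

2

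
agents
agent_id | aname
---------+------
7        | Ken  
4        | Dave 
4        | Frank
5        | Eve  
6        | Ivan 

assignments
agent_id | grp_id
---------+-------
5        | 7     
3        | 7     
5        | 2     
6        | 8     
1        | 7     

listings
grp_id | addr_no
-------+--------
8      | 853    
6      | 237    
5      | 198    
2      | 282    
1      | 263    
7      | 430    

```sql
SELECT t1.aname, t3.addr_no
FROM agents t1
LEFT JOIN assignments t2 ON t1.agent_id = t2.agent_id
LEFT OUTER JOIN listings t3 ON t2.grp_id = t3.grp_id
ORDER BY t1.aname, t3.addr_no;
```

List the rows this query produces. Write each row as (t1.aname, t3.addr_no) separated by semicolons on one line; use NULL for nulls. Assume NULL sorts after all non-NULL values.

Step 1 — t1 LEFT JOIN t2 on agent_id → 6 row(s).
Then LEFT JOIN `listings t3` on grp_id: each of those 6 rows is kept; rows whose t2.grp_id has no match in t3 get NULL for t3's columns.

(Dave, NULL); (Eve, 282); (Eve, 430); (Frank, NULL); (Ivan, 853); (Ken, NULL)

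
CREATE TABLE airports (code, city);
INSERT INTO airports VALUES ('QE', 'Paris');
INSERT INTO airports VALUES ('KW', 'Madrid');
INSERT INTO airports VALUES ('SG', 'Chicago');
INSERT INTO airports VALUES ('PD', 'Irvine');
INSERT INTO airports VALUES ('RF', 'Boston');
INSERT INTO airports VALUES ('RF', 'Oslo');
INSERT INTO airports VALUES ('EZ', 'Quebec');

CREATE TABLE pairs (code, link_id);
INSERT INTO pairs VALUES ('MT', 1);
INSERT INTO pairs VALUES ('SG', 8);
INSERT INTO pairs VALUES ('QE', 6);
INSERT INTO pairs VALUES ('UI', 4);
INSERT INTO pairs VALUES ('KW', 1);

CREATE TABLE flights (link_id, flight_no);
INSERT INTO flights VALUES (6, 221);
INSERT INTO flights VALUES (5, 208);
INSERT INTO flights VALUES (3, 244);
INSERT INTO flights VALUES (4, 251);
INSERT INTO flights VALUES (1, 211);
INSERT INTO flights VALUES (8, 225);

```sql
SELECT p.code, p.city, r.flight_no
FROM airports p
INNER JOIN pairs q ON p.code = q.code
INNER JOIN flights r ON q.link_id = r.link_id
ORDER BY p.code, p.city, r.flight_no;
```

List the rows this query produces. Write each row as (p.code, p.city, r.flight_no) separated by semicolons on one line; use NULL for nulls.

(KW, Madrid, 211); (QE, Paris, 221); (SG, Chicago, 225)

Joins associate left-to-right: airports INNER JOIN pairs on code gives 3 intermediate row(s).
Then INNER JOIN `flights r` on link_id: keep only rows whose q.link_id appears in r.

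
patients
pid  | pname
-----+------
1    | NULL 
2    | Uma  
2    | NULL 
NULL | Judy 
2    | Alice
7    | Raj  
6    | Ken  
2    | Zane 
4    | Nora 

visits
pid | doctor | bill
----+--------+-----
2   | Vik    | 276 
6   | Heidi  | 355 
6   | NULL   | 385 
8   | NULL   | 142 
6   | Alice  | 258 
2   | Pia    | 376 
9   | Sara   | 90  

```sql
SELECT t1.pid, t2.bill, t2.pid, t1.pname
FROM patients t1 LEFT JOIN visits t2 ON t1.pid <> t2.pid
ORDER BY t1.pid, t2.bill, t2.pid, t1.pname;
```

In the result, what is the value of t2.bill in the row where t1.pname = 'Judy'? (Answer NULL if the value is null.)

LEFT JOIN keeps every row from `patients`; unmatched rows get NULL for `visits`'s columns.
Matching on t1.pid <> t2.pid. A NULL in a compared column never satisfies the condition.
- t1 (pid=1) pairs with 7 row(s) of t2.
- t1 (pid=2) pairs with 5 row(s) of t2.
- t1 (pid=2) pairs with 5 row(s) of t2.
- t1 (pid=NULL) has no partner → padded with NULL.
- t1 (pid=2) pairs with 5 row(s) of t2.
- t1 (pid=7) pairs with 7 row(s) of t2.
- t1 (pid=6) pairs with 4 row(s) of t2.
- t1 (pid=2) pairs with 5 row(s) of t2.
- t1 (pid=4) pairs with 7 row(s) of t2.

NULL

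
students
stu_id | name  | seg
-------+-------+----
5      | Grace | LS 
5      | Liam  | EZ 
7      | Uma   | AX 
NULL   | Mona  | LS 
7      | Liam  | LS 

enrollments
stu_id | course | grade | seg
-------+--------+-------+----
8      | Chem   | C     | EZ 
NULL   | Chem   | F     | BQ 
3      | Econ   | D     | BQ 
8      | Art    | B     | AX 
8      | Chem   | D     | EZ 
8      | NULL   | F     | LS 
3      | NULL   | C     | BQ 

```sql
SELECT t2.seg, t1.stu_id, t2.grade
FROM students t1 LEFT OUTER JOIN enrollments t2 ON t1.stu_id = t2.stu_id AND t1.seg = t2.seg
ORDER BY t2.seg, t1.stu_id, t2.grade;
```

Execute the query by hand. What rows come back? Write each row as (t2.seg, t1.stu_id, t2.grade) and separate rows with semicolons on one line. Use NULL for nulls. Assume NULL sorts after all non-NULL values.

(NULL, 5, NULL); (NULL, 5, NULL); (NULL, 7, NULL); (NULL, 7, NULL); (NULL, NULL, NULL)

LEFT JOIN keeps every row from `students`; unmatched rows get NULL for `enrollments`'s columns.
Matching on t1.stu_id = t2.stu_id AND t1.seg = t2.seg. A NULL in a compared column never satisfies the condition.
- t1 row (stu_id=5, seg=LS): no match → kept, t2 columns NULL.
- t1 row (stu_id=5, seg=EZ): no match → kept, t2 columns NULL.
- t1 row (stu_id=7, seg=AX): no match → kept, t2 columns NULL.
- t1 row (stu_id=NULL, seg=LS): no match → kept, t2 columns NULL.
- t1 row (stu_id=7, seg=LS): no match → kept, t2 columns NULL.
After projecting and ordering:
t2.seg | t1.stu_id | t2.grade
NULL | 5 | NULL
NULL | 5 | NULL
NULL | 7 | NULL
NULL | 7 | NULL
NULL | NULL | NULL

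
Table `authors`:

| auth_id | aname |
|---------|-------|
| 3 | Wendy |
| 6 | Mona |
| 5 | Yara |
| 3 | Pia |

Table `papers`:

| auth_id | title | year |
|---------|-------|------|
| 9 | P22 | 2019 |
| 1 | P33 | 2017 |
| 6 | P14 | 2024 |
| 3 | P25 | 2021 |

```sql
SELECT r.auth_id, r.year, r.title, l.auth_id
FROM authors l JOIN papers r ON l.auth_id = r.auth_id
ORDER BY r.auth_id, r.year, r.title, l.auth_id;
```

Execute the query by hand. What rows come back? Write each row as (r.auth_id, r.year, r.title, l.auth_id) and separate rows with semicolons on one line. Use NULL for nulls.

(3, 2021, P25, 3); (3, 2021, P25, 3); (6, 2024, P14, 6)

INNER JOIN keeps only pairs where the ON condition holds.
Matching on l.auth_id = r.auth_id.
Matched pairs: 3.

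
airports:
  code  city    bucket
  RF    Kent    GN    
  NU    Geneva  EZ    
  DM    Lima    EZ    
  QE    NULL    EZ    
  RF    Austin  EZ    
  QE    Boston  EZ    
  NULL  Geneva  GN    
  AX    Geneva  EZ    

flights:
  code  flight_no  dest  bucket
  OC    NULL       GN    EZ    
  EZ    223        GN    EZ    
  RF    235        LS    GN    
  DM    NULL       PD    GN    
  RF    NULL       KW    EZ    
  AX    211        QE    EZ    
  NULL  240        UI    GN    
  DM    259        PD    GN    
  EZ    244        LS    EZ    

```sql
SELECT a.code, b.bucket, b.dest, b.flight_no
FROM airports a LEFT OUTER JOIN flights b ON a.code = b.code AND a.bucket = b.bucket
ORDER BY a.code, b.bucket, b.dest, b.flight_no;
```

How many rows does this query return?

LEFT JOIN keeps every row from `airports`; unmatched rows get NULL for `flights`'s columns.
Matching on a.code = b.code AND a.bucket = b.bucket. A NULL in a compared column never satisfies the condition.
- a row (code=RF, bucket=GN): matches 1 b row(s) → 1 output row(s).
- a row (code=NU, bucket=EZ): no match → kept, b columns NULL.
- a row (code=DM, bucket=EZ): no match → kept, b columns NULL.
- a row (code=QE, bucket=EZ): no match → kept, b columns NULL.
- a row (code=RF, bucket=EZ): matches 1 b row(s) → 1 output row(s).
- a row (code=QE, bucket=EZ): no match → kept, b columns NULL.
- a row (code=NULL, bucket=GN): no match → kept, b columns NULL.
- a row (code=AX, bucket=EZ): matches 1 b row(s) → 1 output row(s).
Total: 3 matched + 5 padded = 8 rows.

8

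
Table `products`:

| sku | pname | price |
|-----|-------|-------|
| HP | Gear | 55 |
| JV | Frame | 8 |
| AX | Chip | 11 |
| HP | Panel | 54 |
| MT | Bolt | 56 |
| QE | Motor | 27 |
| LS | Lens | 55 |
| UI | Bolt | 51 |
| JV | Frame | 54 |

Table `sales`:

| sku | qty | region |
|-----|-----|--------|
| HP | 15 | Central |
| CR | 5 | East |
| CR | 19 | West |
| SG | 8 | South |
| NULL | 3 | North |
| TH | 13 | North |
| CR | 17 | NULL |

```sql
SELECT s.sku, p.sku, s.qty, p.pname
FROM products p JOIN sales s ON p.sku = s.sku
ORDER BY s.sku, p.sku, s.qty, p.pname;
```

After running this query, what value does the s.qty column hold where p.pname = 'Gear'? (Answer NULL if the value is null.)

INNER JOIN keeps only pairs where the ON condition holds.
Matching on p.sku = s.sku. A NULL in a compared column never satisfies the condition.
- sku=HP: 1 matching s row(s), so 1 row(s) emitted.
- sku=JV: no matching s row, dropped.
- sku=AX: no matching s row, dropped.
- sku=HP: 1 matching s row(s), so 1 row(s) emitted.
- sku=MT: no matching s row, dropped.
- sku=QE: no matching s row, dropped.
- sku=LS: no matching s row, dropped.
- sku=UI: no matching s row, dropped.
- sku=JV: no matching s row, dropped.

15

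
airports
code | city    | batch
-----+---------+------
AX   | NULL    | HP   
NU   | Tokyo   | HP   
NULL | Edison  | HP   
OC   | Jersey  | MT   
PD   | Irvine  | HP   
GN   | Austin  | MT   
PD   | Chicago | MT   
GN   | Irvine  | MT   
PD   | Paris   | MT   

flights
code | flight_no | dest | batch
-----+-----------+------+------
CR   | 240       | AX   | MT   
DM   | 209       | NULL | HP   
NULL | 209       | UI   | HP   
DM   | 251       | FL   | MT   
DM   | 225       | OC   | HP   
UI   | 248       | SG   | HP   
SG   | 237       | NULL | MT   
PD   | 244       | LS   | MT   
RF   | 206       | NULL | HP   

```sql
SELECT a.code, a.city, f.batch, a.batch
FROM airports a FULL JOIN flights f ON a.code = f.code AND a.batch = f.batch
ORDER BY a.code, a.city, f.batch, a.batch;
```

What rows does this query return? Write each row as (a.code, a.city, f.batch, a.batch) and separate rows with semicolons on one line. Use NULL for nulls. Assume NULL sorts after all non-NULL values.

FULL OUTER JOIN keeps every row from both sides; unmatched rows get NULL for the other side's columns.
Matching on a.code = f.code AND a.batch = f.batch. A NULL in a compared column never satisfies the condition.
- a (code=AX, batch=HP) has no partner → padded with NULL.
- a (code=NU, batch=HP) has no partner → padded with NULL.
- a (code=NULL, batch=HP) has no partner → padded with NULL.
- a (code=OC, batch=MT) has no partner → padded with NULL.
- a (code=PD, batch=HP) has no partner → padded with NULL.
- a (code=GN, batch=MT) has no partner → padded with NULL.
- a (code=PD, batch=MT) pairs with 1 row(s) of f.
- a (code=GN, batch=MT) has no partner → padded with NULL.
- a (code=PD, batch=MT) pairs with 1 row(s) of f.
- 8 f row(s) had no a match → kept, a columns NULL.

(AX, NULL, NULL, HP); (GN, Austin, NULL, MT); (GN, Irvine, NULL, MT); (NU, Tokyo, NULL, HP); (OC, Jersey, NULL, MT); (PD, Chicago, MT, MT); (PD, Irvine, NULL, HP); (PD, Paris, MT, MT); (NULL, Edison, NULL, HP); (NULL, NULL, HP, NULL); (NULL, NULL, HP, NULL); (NULL, NULL, HP, NULL); (NULL, NULL, HP, NULL); (NULL, NULL, HP, NULL); (NULL, NULL, MT, NULL); (NULL, NULL, MT, NULL); (NULL, NULL, MT, NULL)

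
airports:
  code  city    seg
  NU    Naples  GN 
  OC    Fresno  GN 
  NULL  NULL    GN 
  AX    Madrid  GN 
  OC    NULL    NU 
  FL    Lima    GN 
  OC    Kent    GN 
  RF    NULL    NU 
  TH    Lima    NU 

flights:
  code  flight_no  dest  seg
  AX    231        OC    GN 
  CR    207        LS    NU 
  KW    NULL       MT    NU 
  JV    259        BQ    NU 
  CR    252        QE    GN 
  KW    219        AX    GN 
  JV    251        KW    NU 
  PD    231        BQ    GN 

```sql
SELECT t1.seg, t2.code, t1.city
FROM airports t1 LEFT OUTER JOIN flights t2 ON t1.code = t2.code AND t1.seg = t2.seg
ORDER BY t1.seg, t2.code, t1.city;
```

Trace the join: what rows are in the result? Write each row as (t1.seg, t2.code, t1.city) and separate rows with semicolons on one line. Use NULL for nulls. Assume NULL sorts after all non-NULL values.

(GN, AX, Madrid); (GN, NULL, Fresno); (GN, NULL, Kent); (GN, NULL, Lima); (GN, NULL, Naples); (GN, NULL, NULL); (NU, NULL, Lima); (NU, NULL, NULL); (NU, NULL, NULL)

LEFT JOIN keeps every row from `airports`; unmatched rows get NULL for `flights`'s columns.
Matching on t1.code = t2.code AND t1.seg = t2.seg. A NULL in a compared column never satisfies the condition.
Matched pairs: 1; unmatched t1 rows kept: 8.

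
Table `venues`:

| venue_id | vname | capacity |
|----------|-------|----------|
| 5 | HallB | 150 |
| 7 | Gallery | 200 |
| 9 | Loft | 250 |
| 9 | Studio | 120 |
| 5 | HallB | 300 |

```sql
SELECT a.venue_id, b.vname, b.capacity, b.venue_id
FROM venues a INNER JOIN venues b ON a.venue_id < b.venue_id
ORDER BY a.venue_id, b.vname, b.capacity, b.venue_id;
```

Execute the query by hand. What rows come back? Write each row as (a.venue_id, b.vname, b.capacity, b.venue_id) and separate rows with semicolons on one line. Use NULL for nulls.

(5, Gallery, 200, 7); (5, Gallery, 200, 7); (5, Loft, 250, 9); (5, Loft, 250, 9); (5, Studio, 120, 9); (5, Studio, 120, 9); (7, Loft, 250, 9); (7, Studio, 120, 9)

INNER JOIN keeps only pairs where the ON condition holds.
Matching on a.venue_id < b.venue_id.
- a row (venue_id=5): matches 3 b row(s) → 3 output row(s).
- a row (venue_id=7): matches 2 b row(s) → 2 output row(s).
- a row (venue_id=9): no match → dropped.
- a row (venue_id=9): no match → dropped.
- a row (venue_id=5): matches 3 b row(s) → 3 output row(s).
After projecting and ordering:
a.venue_id | b.vname | b.capacity | b.venue_id
5 | Gallery | 200 | 7
5 | Gallery | 200 | 7
5 | Loft | 250 | 9
5 | Loft | 250 | 9
5 | Studio | 120 | 9
5 | Studio | 120 | 9
7 | Loft | 250 | 9
7 | Studio | 120 | 9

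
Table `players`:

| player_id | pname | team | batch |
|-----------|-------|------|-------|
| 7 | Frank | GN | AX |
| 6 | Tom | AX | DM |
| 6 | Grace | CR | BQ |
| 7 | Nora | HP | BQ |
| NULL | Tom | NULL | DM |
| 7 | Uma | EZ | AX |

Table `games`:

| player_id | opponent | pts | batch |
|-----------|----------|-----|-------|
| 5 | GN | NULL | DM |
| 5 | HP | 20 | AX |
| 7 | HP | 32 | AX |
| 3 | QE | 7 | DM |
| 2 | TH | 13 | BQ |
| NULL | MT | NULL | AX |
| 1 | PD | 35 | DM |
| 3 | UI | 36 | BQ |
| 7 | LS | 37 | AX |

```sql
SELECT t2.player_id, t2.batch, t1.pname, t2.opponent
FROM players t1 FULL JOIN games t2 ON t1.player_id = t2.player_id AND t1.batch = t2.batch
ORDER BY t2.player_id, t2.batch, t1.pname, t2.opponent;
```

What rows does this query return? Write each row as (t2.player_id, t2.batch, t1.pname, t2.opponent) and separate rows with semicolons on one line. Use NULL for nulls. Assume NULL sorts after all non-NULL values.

(1, DM, NULL, PD); (2, BQ, NULL, TH); (3, BQ, NULL, UI); (3, DM, NULL, QE); (5, AX, NULL, HP); (5, DM, NULL, GN); (7, AX, Frank, HP); (7, AX, Frank, LS); (7, AX, Uma, HP); (7, AX, Uma, LS); (NULL, AX, NULL, MT); (NULL, NULL, Grace, NULL); (NULL, NULL, Nora, NULL); (NULL, NULL, Tom, NULL); (NULL, NULL, Tom, NULL)

FULL OUTER JOIN keeps every row from both sides; unmatched rows get NULL for the other side's columns.
Matching on t1.player_id = t2.player_id AND t1.batch = t2.batch. A NULL in a compared column never satisfies the condition.
- t1 (player_id=7, batch=AX) pairs with 2 row(s) of t2.
- t1 (player_id=6, batch=DM) has no partner → padded with NULL.
- t1 (player_id=6, batch=BQ) has no partner → padded with NULL.
- t1 (player_id=7, batch=BQ) has no partner → padded with NULL.
- t1 (player_id=NULL, batch=DM) has no partner → padded with NULL.
- t1 (player_id=7, batch=AX) pairs with 2 row(s) of t2.
- plus 7 unmatched t2 row(s), each kept with NULL t1 columns.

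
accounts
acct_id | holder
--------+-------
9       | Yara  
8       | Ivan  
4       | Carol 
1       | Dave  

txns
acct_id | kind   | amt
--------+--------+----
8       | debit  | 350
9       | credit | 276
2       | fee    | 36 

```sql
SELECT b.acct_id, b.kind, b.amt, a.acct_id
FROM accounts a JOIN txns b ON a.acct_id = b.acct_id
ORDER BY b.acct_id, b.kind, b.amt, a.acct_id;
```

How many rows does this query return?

INNER JOIN keeps only pairs where the ON condition holds.
Matching on a.acct_id = b.acct_id.
- a row (acct_id=9): matches 1 b row(s) → 1 output row(s).
- a row (acct_id=8): matches 1 b row(s) → 1 output row(s).
- a row (acct_id=4): no match → dropped.
- a row (acct_id=1): no match → dropped.
Total: 2 rows.

2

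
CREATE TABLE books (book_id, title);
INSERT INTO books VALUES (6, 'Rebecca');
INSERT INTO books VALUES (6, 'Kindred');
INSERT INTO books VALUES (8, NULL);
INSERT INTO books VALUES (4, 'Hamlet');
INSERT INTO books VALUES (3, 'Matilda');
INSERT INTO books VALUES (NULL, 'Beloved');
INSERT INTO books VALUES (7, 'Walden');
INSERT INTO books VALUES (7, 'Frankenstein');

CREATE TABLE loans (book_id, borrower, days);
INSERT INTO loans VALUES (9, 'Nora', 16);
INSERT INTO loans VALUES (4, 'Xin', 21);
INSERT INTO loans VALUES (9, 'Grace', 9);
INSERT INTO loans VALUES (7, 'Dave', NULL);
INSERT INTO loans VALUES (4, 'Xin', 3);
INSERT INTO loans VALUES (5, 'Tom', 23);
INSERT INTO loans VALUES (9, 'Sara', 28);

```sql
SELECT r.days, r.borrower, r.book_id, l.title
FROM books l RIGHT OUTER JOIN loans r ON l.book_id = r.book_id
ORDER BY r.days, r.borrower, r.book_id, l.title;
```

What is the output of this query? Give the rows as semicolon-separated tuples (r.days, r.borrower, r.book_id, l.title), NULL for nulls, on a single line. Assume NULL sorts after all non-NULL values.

(3, Xin, 4, Hamlet); (9, Grace, 9, NULL); (16, Nora, 9, NULL); (21, Xin, 4, Hamlet); (23, Tom, 5, NULL); (28, Sara, 9, NULL); (NULL, Dave, 7, Frankenstein); (NULL, Dave, 7, Walden)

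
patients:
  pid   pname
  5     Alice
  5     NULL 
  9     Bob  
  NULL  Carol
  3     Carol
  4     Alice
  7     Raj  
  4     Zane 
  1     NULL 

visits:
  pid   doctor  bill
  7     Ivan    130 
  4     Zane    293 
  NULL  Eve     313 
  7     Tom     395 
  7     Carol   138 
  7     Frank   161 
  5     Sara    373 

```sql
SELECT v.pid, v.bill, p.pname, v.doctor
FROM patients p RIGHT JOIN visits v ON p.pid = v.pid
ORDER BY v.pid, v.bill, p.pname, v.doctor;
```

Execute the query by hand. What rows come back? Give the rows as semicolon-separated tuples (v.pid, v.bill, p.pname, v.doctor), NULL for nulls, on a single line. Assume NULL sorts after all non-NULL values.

(4, 293, Alice, Zane); (4, 293, Zane, Zane); (5, 373, Alice, Sara); (5, 373, NULL, Sara); (7, 130, Raj, Ivan); (7, 138, Raj, Carol); (7, 161, Raj, Frank); (7, 395, Raj, Tom); (NULL, 313, NULL, Eve)

RIGHT JOIN keeps every row from `visits`; unmatched rows get NULL for `patients`'s columns.
Matching on p.pid = v.pid. A NULL in a compared column never satisfies the condition.
- pid=5: 1 matching v row(s), so 1 row(s) emitted.
- pid=5: 1 matching v row(s), so 1 row(s) emitted.
- pid=9: no matching v row.
- pid=NULL: no matching v row.
- pid=3: no matching v row.
- pid=4: 1 matching v row(s), so 1 row(s) emitted.
- pid=7: 4 matching v row(s), so 4 row(s) emitted.
- pid=4: 1 matching v row(s), so 1 row(s) emitted.
- pid=1: no matching v row.
- plus 1 unmatched v row(s), each kept with NULL p columns.
After projecting and ordering:
v.pid | v.bill | p.pname | v.doctor
4 | 293 | Alice | Zane
4 | 293 | Zane | Zane
5 | 373 | Alice | Sara
5 | 373 | NULL | Sara
7 | 130 | Raj | Ivan
7 | 138 | Raj | Carol
7 | 161 | Raj | Frank
7 | 395 | Raj | Tom
NULL | 313 | NULL | Eve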